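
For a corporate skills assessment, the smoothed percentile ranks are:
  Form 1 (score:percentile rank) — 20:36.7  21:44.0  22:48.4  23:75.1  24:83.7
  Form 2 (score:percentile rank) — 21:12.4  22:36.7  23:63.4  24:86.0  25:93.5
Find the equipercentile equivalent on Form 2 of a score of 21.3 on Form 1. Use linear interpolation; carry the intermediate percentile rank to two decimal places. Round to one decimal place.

22.3

PR of 21.3 on Form 1: 44.0 + (21.3 − 21)/(22 − 21) × (48.4 − 44.0) = 45.32
On Form 2, PR 45.32 falls between score 22 (PR 36.7) and 23 (PR 63.4).
Interpolate: 22 + (45.32 − 36.7)/(63.4 − 36.7) × (23 − 22) = 22.3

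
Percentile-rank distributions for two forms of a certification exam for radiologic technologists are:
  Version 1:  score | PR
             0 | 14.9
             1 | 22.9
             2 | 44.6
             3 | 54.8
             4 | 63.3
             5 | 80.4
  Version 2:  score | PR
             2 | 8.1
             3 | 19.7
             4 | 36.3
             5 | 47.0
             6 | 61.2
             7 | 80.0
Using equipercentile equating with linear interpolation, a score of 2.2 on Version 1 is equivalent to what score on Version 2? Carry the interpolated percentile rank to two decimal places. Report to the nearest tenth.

PR of 2.2 on Version 1: 44.6 + (2.2 − 2)/(3 − 2) × (54.8 − 44.6) = 46.64
On Version 2, PR 46.64 falls between score 4 (PR 36.3) and 5 (PR 47.0).
Interpolate: 4 + (46.64 − 36.3)/(47.0 − 36.3) × (5 − 4) = 5.0

5.0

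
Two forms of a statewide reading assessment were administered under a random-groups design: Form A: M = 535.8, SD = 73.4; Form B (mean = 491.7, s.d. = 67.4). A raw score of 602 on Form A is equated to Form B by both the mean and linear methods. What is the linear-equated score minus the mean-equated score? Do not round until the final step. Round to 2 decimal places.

-5.41

Mean-equated: 602 + (491.7 − 535.8) = 557.90
Linear-equated: (67.4/73.4)(602 − 535.8) + 491.7 = 552.489
Difference = 552.489 − 557.90 = -5.41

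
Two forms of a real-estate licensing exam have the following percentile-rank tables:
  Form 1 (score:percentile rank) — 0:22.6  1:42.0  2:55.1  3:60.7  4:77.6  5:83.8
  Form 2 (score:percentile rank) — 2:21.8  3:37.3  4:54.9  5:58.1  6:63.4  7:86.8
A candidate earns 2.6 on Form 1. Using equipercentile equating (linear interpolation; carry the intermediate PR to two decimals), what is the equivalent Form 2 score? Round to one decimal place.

5.1

PR of 2.6 on Form 1: 55.1 + (2.6 − 2)/(3 − 2) × (60.7 − 55.1) = 58.46
On Form 2, PR 58.46 falls between score 5 (PR 58.1) and 6 (PR 63.4).
Interpolate: 5 + (58.46 − 58.1)/(63.4 − 58.1) × (6 − 5) = 5.1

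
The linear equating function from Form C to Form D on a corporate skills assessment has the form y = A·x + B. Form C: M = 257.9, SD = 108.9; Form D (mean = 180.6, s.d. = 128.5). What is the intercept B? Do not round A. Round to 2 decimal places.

-123.72

A = SD_Y / SD_X = 128.5 / 108.9 = 1.179982
B = M_Y − A·M_X = 180.6 − 1.179982 × 257.9 = -123.72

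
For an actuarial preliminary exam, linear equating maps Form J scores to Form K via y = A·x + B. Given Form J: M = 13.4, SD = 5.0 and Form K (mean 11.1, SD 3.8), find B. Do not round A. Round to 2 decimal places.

0.92

A = SD_Y / SD_X = 3.8 / 5.0 = 0.760000
B = M_Y − A·M_X = 11.1 − 0.760000 × 13.4 = 0.92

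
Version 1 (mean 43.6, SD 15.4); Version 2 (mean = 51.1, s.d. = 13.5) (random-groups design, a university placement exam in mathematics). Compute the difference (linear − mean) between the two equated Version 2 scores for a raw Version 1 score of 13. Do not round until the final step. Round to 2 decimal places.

Mean-equated: 13 + (51.1 − 43.6) = 20.50
Linear-equated: (13.5/15.4)(13 − 43.6) + 51.1 = 24.275
Difference = 24.275 − 20.50 = 3.78

3.78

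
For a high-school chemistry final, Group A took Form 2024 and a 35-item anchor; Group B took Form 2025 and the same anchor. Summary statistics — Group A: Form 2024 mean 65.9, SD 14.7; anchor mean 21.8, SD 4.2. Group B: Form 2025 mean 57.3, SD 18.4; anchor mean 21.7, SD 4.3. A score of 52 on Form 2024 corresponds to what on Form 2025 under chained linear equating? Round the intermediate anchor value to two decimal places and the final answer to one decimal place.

40.7

Form 2024 → anchor (Group A): v = (4.2/14.7)(52 − 65.9) + 21.8 = 17.83
anchor → Form 2025 (Group B): y = (18.4/4.3)(17.83 − 21.7) + 57.3 = 40.7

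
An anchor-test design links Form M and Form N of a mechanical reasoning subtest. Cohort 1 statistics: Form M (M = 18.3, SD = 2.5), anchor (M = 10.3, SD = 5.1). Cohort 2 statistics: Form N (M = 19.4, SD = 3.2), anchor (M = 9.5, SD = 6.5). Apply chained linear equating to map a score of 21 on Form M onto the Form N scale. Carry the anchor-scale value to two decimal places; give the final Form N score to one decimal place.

Form M → anchor (Cohort 1): v = (5.1/2.5)(21 − 18.3) + 10.3 = 15.81
anchor → Form N (Cohort 2): y = (3.2/6.5)(15.81 − 9.5) + 19.4 = 22.5

22.5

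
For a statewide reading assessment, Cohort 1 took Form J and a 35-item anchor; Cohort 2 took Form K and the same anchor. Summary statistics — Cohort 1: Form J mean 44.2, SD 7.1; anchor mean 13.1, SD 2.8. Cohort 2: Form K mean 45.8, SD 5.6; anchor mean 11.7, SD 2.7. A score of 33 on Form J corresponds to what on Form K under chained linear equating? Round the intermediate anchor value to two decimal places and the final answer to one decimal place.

39.5

Form J → anchor (Cohort 1): v = (2.8/7.1)(33 − 44.2) + 13.1 = 8.68
anchor → Form K (Cohort 2): y = (5.6/2.7)(8.68 − 11.7) + 45.8 = 39.5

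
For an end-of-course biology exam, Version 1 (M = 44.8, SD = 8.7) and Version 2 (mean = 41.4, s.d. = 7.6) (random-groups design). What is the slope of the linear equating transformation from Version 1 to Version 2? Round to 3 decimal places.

A = SD_Y / SD_X = 7.6 / 8.7 = 0.874

0.874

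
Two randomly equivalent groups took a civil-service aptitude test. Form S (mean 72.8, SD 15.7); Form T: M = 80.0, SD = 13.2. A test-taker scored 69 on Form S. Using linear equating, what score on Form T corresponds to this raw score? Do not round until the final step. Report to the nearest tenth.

76.8

Linear equating: y = (SD_Y/SD_X)(x − M_X) + M_Y
y = (13.2/15.7)(69 − 72.8) + 80.0
y = 0.840764 × -3.8 + 80.0 = -3.1949 + 80.0 = 76.8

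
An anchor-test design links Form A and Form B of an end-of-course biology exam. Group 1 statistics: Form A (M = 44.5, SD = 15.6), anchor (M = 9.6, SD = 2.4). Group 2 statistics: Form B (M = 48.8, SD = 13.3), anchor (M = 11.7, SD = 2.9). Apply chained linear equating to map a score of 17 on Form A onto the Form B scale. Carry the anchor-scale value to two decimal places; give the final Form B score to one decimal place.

Form A → anchor (Group 1): v = (2.4/15.6)(17 − 44.5) + 9.6 = 5.37
anchor → Form B (Group 2): y = (13.3/2.9)(5.37 − 11.7) + 48.8 = 19.8

19.8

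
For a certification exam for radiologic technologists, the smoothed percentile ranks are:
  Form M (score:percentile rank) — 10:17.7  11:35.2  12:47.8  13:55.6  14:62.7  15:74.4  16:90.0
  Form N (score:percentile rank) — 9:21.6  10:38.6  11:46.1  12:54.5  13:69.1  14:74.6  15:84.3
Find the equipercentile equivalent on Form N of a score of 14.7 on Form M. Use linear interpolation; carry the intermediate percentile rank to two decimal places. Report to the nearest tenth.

PR of 14.7 on Form M: 62.7 + (14.7 − 14)/(15 − 14) × (74.4 − 62.7) = 70.89
On Form N, PR 70.89 falls between score 13 (PR 69.1) and 14 (PR 74.6).
Interpolate: 13 + (70.89 − 69.1)/(74.6 − 69.1) × (14 − 13) = 13.3

13.3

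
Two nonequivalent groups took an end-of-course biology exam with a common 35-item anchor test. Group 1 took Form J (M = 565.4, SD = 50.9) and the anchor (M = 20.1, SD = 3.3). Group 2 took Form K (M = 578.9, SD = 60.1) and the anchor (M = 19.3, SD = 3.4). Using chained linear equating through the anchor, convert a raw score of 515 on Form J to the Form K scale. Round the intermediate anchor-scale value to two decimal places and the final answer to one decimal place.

Form J → anchor (Group 1): v = (3.3/50.9)(515 − 565.4) + 20.1 = 16.83
anchor → Form K (Group 2): y = (60.1/3.4)(16.83 − 19.3) + 578.9 = 535.2

535.2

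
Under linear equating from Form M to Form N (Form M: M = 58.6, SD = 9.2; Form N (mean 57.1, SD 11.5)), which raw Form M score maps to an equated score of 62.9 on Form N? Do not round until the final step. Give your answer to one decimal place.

63.2

Invert y = (SD_Y/SD_X)(x − M_X) + M_Y:
x = (SD_X/SD_Y)(y − M_Y) + M_X = (9.2/11.5)(62.9 − 57.1) + 58.6
x = 0.800000 × 5.800 + 58.6 = 63.2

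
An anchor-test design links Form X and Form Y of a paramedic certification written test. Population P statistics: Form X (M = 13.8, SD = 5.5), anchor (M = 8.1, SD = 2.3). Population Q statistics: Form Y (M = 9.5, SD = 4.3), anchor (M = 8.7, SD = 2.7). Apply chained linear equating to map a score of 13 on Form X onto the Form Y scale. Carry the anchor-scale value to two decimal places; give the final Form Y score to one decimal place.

8.0

Form X → anchor (Population P): v = (2.3/5.5)(13 − 13.8) + 8.1 = 7.77
anchor → Form Y (Population Q): y = (4.3/2.7)(7.77 − 8.7) + 9.5 = 8.0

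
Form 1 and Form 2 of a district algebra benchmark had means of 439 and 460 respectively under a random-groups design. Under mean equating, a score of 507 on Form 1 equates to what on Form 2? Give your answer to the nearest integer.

Mean equating: y = x + (M_Y − M_X) = 507 + (460 − 439) = 528

528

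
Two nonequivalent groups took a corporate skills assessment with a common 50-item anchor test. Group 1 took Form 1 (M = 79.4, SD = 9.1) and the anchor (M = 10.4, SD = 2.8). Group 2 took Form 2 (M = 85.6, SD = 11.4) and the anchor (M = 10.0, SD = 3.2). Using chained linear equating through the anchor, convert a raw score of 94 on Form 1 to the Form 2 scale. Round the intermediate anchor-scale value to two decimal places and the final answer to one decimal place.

103.0

Form 1 → anchor (Group 1): v = (2.8/9.1)(94 − 79.4) + 10.4 = 14.89
anchor → Form 2 (Group 2): y = (11.4/3.2)(14.89 − 10.0) + 85.6 = 103.0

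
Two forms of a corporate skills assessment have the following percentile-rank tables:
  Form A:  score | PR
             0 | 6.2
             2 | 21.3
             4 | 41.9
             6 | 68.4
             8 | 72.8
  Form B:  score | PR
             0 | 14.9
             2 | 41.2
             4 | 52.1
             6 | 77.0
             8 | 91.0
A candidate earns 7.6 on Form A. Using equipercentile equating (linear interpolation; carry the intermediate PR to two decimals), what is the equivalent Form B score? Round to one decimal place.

PR of 7.6 on Form A: 68.4 + (7.6 − 6)/(8 − 6) × (72.8 − 68.4) = 71.92
On Form B, PR 71.92 falls between score 4 (PR 52.1) and 6 (PR 77.0).
Interpolate: 4 + (71.92 − 52.1)/(77.0 − 52.1) × (6 − 4) = 5.6

5.6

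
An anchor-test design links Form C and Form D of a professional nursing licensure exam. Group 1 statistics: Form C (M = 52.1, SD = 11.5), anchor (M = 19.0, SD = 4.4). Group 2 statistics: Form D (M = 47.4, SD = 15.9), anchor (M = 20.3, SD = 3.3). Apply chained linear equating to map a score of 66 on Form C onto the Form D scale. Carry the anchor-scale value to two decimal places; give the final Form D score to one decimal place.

Form C → anchor (Group 1): v = (4.4/11.5)(66 − 52.1) + 19.0 = 24.32
anchor → Form D (Group 2): y = (15.9/3.3)(24.32 − 20.3) + 47.4 = 66.8

66.8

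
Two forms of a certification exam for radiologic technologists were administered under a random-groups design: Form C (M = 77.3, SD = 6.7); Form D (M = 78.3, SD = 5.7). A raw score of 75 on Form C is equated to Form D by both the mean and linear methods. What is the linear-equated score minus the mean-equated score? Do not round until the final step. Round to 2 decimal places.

0.34

Mean-equated: 75 + (78.3 − 77.3) = 76.00
Linear-equated: (5.7/6.7)(75 − 77.3) + 78.3 = 76.343
Difference = 76.343 − 76.00 = 0.34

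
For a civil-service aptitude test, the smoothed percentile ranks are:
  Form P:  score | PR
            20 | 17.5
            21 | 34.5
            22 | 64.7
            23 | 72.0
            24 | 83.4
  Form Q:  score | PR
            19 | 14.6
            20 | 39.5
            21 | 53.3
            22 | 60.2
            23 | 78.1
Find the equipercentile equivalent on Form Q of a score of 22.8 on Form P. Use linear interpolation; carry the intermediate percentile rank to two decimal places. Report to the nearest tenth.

22.6

PR of 22.8 on Form P: 64.7 + (22.8 − 22)/(23 − 22) × (72.0 − 64.7) = 70.54
On Form Q, PR 70.54 falls between score 22 (PR 60.2) and 23 (PR 78.1).
Interpolate: 22 + (70.54 − 60.2)/(78.1 − 60.2) × (23 − 22) = 22.6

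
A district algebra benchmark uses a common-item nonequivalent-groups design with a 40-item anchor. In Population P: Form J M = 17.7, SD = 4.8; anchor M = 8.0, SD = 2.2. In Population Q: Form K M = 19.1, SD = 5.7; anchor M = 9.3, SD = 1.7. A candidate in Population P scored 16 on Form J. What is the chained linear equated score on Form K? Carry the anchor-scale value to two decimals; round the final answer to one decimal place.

Form J → anchor (Population P): v = (2.2/4.8)(16 − 17.7) + 8.0 = 7.22
anchor → Form K (Population Q): y = (5.7/1.7)(7.22 − 9.3) + 19.1 = 12.1

12.1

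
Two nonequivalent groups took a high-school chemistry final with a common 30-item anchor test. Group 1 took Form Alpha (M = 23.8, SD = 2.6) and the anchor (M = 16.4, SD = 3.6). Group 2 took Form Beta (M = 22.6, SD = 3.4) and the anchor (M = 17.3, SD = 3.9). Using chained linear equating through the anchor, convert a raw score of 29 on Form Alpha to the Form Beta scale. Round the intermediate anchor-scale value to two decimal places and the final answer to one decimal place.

28.1

Form Alpha → anchor (Group 1): v = (3.6/2.6)(29 − 23.8) + 16.4 = 23.60
anchor → Form Beta (Group 2): y = (3.4/3.9)(23.60 − 17.3) + 22.6 = 28.1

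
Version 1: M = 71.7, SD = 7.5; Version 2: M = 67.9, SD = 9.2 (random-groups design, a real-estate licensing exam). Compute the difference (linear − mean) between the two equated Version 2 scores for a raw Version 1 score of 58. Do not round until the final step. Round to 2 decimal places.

Mean-equated: 58 + (67.9 − 71.7) = 54.20
Linear-equated: (9.2/7.5)(58 − 71.7) + 67.9 = 51.095
Difference = 51.095 − 54.20 = -3.11

-3.11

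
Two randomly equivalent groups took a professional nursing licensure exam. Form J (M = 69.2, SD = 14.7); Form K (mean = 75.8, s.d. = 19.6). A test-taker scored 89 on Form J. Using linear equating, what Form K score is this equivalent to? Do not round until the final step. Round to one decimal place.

Linear equating: y = (SD_Y/SD_X)(x − M_X) + M_Y
y = (19.6/14.7)(89 − 69.2) + 75.8
y = 1.333333 × 19.8 + 75.8 = 26.4000 + 75.8 = 102.2

102.2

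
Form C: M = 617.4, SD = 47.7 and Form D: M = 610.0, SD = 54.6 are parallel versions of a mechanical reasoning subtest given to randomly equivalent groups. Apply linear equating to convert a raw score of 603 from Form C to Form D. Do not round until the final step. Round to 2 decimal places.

Linear equating: y = (SD_Y/SD_X)(x − M_X) + M_Y
y = (54.6/47.7)(603 − 617.4) + 610.0
y = 1.144654 × -14.4 + 610.0 = -16.4830 + 610.0 = 593.52

593.52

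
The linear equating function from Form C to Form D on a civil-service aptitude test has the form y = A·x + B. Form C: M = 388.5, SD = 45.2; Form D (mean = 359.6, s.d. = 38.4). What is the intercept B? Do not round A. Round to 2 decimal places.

29.55

A = SD_Y / SD_X = 38.4 / 45.2 = 0.849558
B = M_Y − A·M_X = 359.6 − 0.849558 × 388.5 = 29.55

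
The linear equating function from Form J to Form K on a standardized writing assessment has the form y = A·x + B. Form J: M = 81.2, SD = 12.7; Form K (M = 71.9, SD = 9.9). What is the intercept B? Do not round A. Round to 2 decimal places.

A = SD_Y / SD_X = 9.9 / 12.7 = 0.779528
B = M_Y − A·M_X = 71.9 − 0.779528 × 81.2 = 8.60

8.60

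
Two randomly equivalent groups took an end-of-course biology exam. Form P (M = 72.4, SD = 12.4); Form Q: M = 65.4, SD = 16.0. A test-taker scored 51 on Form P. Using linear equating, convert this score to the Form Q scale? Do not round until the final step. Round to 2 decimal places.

37.79

Linear equating: y = (SD_Y/SD_X)(x − M_X) + M_Y
y = (16.0/12.4)(51 − 72.4) + 65.4
y = 1.290323 × -21.4 + 65.4 = -27.6129 + 65.4 = 37.79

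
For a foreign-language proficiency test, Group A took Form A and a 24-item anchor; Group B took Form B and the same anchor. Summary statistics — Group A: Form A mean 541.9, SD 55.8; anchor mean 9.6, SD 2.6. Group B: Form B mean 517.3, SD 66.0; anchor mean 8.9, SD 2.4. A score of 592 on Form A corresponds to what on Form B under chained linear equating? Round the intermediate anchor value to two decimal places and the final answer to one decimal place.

Form A → anchor (Group A): v = (2.6/55.8)(592 − 541.9) + 9.6 = 11.93
anchor → Form B (Group B): y = (66.0/2.4)(11.93 − 8.9) + 517.3 = 600.6

600.6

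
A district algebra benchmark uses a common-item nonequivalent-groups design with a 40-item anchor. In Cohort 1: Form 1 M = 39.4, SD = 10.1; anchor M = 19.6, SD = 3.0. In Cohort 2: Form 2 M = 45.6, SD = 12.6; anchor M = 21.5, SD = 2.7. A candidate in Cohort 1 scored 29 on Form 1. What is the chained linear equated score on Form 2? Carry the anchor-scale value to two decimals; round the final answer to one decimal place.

Form 1 → anchor (Cohort 1): v = (3.0/10.1)(29 − 39.4) + 19.6 = 16.51
anchor → Form 2 (Cohort 2): y = (12.6/2.7)(16.51 − 21.5) + 45.6 = 22.3

22.3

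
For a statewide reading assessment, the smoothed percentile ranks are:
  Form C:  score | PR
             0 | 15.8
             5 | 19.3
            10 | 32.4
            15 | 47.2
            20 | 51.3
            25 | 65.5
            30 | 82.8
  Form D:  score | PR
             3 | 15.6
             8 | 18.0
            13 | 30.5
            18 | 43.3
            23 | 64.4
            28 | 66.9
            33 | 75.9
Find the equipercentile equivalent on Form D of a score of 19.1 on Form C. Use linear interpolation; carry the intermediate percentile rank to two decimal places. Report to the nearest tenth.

19.7

PR of 19.1 on Form C: 47.2 + (19.1 − 15)/(20 − 15) × (51.3 − 47.2) = 50.56
On Form D, PR 50.56 falls between score 18 (PR 43.3) and 23 (PR 64.4).
Interpolate: 18 + (50.56 − 43.3)/(64.4 − 43.3) × (23 − 18) = 19.7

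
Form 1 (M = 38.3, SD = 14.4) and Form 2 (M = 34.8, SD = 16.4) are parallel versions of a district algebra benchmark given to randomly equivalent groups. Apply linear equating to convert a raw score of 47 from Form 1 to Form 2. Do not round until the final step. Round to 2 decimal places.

Linear equating: y = (SD_Y/SD_X)(x − M_X) + M_Y
y = (16.4/14.4)(47 − 38.3) + 34.8
y = 1.138889 × 8.7 + 34.8 = 9.9083 + 34.8 = 44.71

44.71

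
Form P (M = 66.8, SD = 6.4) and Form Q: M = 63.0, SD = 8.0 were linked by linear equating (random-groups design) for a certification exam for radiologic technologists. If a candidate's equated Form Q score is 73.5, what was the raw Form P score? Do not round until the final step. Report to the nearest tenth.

Invert y = (SD_Y/SD_X)(x − M_X) + M_Y:
x = (SD_X/SD_Y)(y − M_Y) + M_X = (6.4/8.0)(73.5 − 63.0) + 66.8
x = 0.800000 × 10.500 + 66.8 = 75.2

75.2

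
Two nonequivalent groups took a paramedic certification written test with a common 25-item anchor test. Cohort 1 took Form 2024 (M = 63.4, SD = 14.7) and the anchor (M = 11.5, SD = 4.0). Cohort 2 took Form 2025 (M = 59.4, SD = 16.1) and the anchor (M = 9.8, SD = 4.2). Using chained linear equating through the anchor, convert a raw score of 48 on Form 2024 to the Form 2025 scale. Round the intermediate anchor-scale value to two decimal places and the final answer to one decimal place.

49.9

Form 2024 → anchor (Cohort 1): v = (4.0/14.7)(48 − 63.4) + 11.5 = 7.31
anchor → Form 2025 (Cohort 2): y = (16.1/4.2)(7.31 − 9.8) + 59.4 = 49.9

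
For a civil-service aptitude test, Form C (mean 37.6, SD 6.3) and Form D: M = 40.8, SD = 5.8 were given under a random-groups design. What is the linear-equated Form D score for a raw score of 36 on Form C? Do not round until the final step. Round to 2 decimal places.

39.33

Linear equating: y = (SD_Y/SD_X)(x − M_X) + M_Y
y = (5.8/6.3)(36 − 37.6) + 40.8
y = 0.920635 × -1.6 + 40.8 = -1.4730 + 40.8 = 39.33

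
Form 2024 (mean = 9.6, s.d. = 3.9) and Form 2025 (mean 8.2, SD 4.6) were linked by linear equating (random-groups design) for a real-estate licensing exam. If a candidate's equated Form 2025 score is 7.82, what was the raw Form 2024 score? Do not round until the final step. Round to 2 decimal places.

9.28

Invert y = (SD_Y/SD_X)(x − M_X) + M_Y:
x = (SD_X/SD_Y)(y − M_Y) + M_X = (3.9/4.6)(7.82 − 8.2) + 9.6
x = 0.847826 × -0.380 + 9.6 = 9.28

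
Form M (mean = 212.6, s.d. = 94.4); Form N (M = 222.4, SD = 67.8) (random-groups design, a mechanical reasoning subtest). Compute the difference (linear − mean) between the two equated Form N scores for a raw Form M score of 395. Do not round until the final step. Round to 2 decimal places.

Mean-equated: 395 + (222.4 − 212.6) = 404.80
Linear-equated: (67.8/94.4)(395 − 212.6) + 222.4 = 353.403
Difference = 353.403 − 404.80 = -51.40

-51.40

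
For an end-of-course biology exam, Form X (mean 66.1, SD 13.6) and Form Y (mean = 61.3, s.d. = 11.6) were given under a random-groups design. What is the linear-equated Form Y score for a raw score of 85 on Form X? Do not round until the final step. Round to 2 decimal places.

Linear equating: y = (SD_Y/SD_X)(x − M_X) + M_Y
y = (11.6/13.6)(85 − 66.1) + 61.3
y = 0.852941 × 18.9 + 61.3 = 16.1206 + 61.3 = 77.42

77.42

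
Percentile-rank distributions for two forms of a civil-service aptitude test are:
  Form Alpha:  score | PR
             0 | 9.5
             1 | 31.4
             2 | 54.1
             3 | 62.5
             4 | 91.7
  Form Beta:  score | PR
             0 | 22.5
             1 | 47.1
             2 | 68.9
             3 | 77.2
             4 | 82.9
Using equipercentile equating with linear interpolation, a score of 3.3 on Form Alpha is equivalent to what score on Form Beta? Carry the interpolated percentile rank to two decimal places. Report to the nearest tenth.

PR of 3.3 on Form Alpha: 62.5 + (3.3 − 3)/(4 − 3) × (91.7 − 62.5) = 71.26
On Form Beta, PR 71.26 falls between score 2 (PR 68.9) and 3 (PR 77.2).
Interpolate: 2 + (71.26 − 68.9)/(77.2 − 68.9) × (3 − 2) = 2.3

2.3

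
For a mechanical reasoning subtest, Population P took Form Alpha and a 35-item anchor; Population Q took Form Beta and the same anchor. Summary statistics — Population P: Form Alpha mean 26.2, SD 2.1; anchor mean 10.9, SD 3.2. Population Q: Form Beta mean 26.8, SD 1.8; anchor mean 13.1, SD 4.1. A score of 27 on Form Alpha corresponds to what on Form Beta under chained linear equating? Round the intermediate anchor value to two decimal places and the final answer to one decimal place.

Form Alpha → anchor (Population P): v = (3.2/2.1)(27 − 26.2) + 10.9 = 12.12
anchor → Form Beta (Population Q): y = (1.8/4.1)(12.12 − 13.1) + 26.8 = 26.4

26.4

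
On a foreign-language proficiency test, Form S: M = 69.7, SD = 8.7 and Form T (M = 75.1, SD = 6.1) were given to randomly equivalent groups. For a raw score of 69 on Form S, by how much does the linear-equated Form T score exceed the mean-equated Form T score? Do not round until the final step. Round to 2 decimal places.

0.21

Mean-equated: 69 + (75.1 − 69.7) = 74.40
Linear-equated: (6.1/8.7)(69 − 69.7) + 75.1 = 74.609
Difference = 74.609 − 74.40 = 0.21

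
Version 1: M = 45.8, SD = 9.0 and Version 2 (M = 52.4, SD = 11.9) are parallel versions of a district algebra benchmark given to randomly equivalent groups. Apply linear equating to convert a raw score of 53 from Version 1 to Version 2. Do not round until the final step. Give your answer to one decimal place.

61.9

Linear equating: y = (SD_Y/SD_X)(x − M_X) + M_Y
y = (11.9/9.0)(53 − 45.8) + 52.4
y = 1.322222 × 7.2 + 52.4 = 9.5200 + 52.4 = 61.9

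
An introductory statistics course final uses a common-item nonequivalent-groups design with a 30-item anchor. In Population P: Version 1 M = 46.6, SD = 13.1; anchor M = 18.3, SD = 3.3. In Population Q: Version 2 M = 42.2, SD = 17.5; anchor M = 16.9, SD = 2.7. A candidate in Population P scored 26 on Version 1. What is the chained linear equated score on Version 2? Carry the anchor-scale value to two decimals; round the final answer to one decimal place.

17.6

Version 1 → anchor (Population P): v = (3.3/13.1)(26 − 46.6) + 18.3 = 13.11
anchor → Version 2 (Population Q): y = (17.5/2.7)(13.11 − 16.9) + 42.2 = 17.6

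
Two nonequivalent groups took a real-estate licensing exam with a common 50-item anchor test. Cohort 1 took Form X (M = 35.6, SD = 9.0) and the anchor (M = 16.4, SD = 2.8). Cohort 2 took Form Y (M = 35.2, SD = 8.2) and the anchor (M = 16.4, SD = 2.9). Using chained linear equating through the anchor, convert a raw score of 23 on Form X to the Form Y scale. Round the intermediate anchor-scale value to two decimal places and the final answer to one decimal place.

24.1

Form X → anchor (Cohort 1): v = (2.8/9.0)(23 − 35.6) + 16.4 = 12.48
anchor → Form Y (Cohort 2): y = (8.2/2.9)(12.48 − 16.4) + 35.2 = 24.1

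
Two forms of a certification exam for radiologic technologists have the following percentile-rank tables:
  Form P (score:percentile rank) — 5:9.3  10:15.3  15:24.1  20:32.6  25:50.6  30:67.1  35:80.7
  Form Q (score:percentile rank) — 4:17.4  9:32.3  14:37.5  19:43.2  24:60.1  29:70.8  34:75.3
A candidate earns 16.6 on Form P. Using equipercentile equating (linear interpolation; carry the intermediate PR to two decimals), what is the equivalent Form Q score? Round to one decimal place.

PR of 16.6 on Form P: 24.1 + (16.6 − 15)/(20 − 15) × (32.6 − 24.1) = 26.82
On Form Q, PR 26.82 falls between score 4 (PR 17.4) and 9 (PR 32.3).
Interpolate: 4 + (26.82 − 17.4)/(32.3 − 17.4) × (9 − 4) = 7.2

7.2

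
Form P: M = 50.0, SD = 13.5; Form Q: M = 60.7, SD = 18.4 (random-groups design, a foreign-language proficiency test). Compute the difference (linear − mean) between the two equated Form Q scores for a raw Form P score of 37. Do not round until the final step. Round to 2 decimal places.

-4.72

Mean-equated: 37 + (60.7 − 50.0) = 47.70
Linear-equated: (18.4/13.5)(37 − 50.0) + 60.7 = 42.981
Difference = 42.981 − 47.70 = -4.72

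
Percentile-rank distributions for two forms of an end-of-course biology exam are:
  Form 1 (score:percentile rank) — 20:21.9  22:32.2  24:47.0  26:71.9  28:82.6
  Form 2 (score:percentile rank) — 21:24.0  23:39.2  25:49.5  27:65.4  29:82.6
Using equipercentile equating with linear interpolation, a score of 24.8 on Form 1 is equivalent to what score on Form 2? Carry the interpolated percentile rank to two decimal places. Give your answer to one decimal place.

PR of 24.8 on Form 1: 47.0 + (24.8 − 24)/(26 − 24) × (71.9 − 47.0) = 56.96
On Form 2, PR 56.96 falls between score 25 (PR 49.5) and 27 (PR 65.4).
Interpolate: 25 + (56.96 − 49.5)/(65.4 − 49.5) × (27 − 25) = 25.9

25.9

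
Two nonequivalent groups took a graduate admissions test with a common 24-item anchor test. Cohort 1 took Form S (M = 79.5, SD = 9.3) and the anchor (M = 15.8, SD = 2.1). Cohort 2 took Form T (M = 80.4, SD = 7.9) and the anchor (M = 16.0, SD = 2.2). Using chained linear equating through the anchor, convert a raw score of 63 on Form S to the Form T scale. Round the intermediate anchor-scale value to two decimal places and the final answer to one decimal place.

Form S → anchor (Cohort 1): v = (2.1/9.3)(63 − 79.5) + 15.8 = 12.07
anchor → Form T (Cohort 2): y = (7.9/2.2)(12.07 − 16.0) + 80.4 = 66.3

66.3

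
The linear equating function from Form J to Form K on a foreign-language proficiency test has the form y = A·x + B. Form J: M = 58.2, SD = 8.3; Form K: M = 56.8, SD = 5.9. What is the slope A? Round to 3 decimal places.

A = SD_Y / SD_X = 5.9 / 8.3 = 0.711

0.711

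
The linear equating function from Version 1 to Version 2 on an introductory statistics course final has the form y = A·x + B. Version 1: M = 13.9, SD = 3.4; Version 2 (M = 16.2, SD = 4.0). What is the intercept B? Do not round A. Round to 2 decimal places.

A = SD_Y / SD_X = 4.0 / 3.4 = 1.176471
B = M_Y − A·M_X = 16.2 − 1.176471 × 13.9 = -0.15

-0.15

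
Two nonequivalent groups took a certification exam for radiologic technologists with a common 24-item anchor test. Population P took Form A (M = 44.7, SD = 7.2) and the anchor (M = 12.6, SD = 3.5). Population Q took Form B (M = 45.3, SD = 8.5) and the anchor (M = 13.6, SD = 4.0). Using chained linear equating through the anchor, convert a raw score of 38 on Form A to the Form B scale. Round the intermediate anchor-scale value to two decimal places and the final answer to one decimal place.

36.2

Form A → anchor (Population P): v = (3.5/7.2)(38 − 44.7) + 12.6 = 9.34
anchor → Form B (Population Q): y = (8.5/4.0)(9.34 − 13.6) + 45.3 = 36.2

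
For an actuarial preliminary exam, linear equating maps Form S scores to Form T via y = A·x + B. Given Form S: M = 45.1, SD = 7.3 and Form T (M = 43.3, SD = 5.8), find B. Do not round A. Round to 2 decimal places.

7.47

A = SD_Y / SD_X = 5.8 / 7.3 = 0.794521
B = M_Y − A·M_X = 43.3 − 0.794521 × 45.1 = 7.47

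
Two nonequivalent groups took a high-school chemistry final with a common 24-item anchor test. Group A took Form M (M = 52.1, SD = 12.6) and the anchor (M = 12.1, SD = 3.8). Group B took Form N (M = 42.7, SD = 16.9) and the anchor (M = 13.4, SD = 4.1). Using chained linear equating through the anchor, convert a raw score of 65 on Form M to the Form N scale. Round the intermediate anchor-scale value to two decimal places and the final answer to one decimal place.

53.4

Form M → anchor (Group A): v = (3.8/12.6)(65 − 52.1) + 12.1 = 15.99
anchor → Form N (Group B): y = (16.9/4.1)(15.99 − 13.4) + 42.7 = 53.4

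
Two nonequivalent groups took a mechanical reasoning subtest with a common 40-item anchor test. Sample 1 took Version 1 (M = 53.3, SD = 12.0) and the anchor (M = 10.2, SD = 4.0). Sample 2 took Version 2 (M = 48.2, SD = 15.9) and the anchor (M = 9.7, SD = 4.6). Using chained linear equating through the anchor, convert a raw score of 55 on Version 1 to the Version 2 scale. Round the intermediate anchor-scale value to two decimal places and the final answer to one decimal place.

Version 1 → anchor (Sample 1): v = (4.0/12.0)(55 − 53.3) + 10.2 = 10.77
anchor → Version 2 (Sample 2): y = (15.9/4.6)(10.77 − 9.7) + 48.2 = 51.9

51.9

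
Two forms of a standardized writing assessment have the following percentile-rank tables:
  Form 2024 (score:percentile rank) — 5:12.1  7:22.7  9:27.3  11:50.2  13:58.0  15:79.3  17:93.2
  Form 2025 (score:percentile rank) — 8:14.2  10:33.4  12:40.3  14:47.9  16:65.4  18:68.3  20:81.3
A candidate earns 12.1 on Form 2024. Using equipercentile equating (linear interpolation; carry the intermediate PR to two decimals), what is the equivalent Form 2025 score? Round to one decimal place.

14.8

PR of 12.1 on Form 2024: 50.2 + (12.1 − 11)/(13 − 11) × (58.0 − 50.2) = 54.49
On Form 2025, PR 54.49 falls between score 14 (PR 47.9) and 16 (PR 65.4).
Interpolate: 14 + (54.49 − 47.9)/(65.4 − 47.9) × (16 − 14) = 14.8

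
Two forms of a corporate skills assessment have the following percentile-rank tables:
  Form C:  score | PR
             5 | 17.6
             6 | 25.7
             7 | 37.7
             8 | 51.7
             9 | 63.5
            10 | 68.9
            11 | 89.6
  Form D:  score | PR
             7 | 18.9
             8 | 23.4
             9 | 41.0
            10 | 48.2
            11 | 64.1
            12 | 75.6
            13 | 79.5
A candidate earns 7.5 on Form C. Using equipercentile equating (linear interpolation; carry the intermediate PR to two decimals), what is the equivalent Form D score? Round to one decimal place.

PR of 7.5 on Form C: 37.7 + (7.5 − 7)/(8 − 7) × (51.7 − 37.7) = 44.70
On Form D, PR 44.70 falls between score 9 (PR 41.0) and 10 (PR 48.2).
Interpolate: 9 + (44.70 − 41.0)/(48.2 − 41.0) × (10 − 9) = 9.5

9.5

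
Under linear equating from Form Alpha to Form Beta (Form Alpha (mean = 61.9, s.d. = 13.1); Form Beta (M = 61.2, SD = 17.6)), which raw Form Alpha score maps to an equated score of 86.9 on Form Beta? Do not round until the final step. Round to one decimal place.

81.0

Invert y = (SD_Y/SD_X)(x − M_X) + M_Y:
x = (SD_X/SD_Y)(y − M_Y) + M_X = (13.1/17.6)(86.9 − 61.2) + 61.9
x = 0.744318 × 25.700 + 61.9 = 81.0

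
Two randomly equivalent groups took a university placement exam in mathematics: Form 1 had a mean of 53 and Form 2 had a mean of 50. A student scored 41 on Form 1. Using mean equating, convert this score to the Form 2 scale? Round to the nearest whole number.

38

Mean equating: y = x + (M_Y − M_X) = 41 + (50 − 53) = 38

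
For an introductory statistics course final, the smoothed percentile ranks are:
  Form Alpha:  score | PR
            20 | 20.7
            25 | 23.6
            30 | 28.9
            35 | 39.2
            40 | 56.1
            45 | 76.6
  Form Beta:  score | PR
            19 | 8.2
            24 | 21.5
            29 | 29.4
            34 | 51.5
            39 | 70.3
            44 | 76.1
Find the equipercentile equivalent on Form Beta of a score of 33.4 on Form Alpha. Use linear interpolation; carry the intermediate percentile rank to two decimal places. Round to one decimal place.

PR of 33.4 on Form Alpha: 28.9 + (33.4 − 30)/(35 − 30) × (39.2 − 28.9) = 35.90
On Form Beta, PR 35.90 falls between score 29 (PR 29.4) and 34 (PR 51.5).
Interpolate: 29 + (35.90 − 29.4)/(51.5 − 29.4) × (34 − 29) = 30.5

30.5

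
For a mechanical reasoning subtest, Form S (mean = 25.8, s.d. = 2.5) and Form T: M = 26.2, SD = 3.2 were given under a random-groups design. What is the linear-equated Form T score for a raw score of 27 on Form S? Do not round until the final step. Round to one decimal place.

Linear equating: y = (SD_Y/SD_X)(x − M_X) + M_Y
y = (3.2/2.5)(27 − 25.8) + 26.2
y = 1.280000 × 1.2 + 26.2 = 1.5360 + 26.2 = 27.7

27.7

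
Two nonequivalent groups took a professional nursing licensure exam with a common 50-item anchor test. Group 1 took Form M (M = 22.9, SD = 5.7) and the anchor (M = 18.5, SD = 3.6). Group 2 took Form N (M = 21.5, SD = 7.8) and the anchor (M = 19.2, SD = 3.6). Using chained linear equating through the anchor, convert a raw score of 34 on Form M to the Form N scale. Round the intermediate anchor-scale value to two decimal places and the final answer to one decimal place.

Form M → anchor (Group 1): v = (3.6/5.7)(34 − 22.9) + 18.5 = 25.51
anchor → Form N (Group 2): y = (7.8/3.6)(25.51 − 19.2) + 21.5 = 35.2

35.2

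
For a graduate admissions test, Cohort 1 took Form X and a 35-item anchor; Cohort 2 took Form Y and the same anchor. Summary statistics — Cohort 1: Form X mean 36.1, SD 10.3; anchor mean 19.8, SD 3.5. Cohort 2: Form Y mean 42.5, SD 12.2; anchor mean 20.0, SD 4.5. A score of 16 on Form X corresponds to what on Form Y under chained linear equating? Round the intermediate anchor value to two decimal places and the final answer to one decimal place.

Form X → anchor (Cohort 1): v = (3.5/10.3)(16 − 36.1) + 19.8 = 12.97
anchor → Form Y (Cohort 2): y = (12.2/4.5)(12.97 − 20.0) + 42.5 = 23.4

23.4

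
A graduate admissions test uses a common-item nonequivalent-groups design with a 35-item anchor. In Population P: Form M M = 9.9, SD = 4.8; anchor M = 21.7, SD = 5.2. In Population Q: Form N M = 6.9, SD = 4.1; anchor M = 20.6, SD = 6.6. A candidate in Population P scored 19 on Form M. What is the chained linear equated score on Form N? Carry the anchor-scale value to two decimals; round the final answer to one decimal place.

13.7

Form M → anchor (Population P): v = (5.2/4.8)(19 − 9.9) + 21.7 = 31.56
anchor → Form N (Population Q): y = (4.1/6.6)(31.56 − 20.6) + 6.9 = 13.7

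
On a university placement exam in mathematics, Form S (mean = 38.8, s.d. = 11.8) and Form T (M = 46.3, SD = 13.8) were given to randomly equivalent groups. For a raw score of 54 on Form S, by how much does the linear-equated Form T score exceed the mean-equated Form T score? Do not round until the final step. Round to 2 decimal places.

Mean-equated: 54 + (46.3 − 38.8) = 61.50
Linear-equated: (13.8/11.8)(54 − 38.8) + 46.3 = 64.076
Difference = 64.076 − 61.50 = 2.58

2.58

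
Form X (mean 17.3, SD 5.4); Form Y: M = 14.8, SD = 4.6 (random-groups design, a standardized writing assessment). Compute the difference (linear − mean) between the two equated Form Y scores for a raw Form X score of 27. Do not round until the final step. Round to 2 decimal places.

-1.44

Mean-equated: 27 + (14.8 − 17.3) = 24.50
Linear-equated: (4.6/5.4)(27 − 17.3) + 14.8 = 23.063
Difference = 23.063 − 24.50 = -1.44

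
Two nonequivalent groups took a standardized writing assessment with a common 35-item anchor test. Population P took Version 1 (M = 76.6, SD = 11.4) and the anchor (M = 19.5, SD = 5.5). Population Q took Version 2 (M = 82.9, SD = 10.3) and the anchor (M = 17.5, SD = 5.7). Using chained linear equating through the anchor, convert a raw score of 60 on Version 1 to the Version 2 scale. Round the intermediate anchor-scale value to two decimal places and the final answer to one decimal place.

72.0

Version 1 → anchor (Population P): v = (5.5/11.4)(60 − 76.6) + 19.5 = 11.49
anchor → Version 2 (Population Q): y = (10.3/5.7)(11.49 − 17.5) + 82.9 = 72.0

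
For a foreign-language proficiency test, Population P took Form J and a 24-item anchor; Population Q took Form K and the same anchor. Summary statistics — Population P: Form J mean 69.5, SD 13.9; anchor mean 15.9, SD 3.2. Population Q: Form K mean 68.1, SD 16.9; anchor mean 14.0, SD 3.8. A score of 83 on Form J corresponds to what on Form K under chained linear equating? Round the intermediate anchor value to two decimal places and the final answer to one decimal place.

90.4

Form J → anchor (Population P): v = (3.2/13.9)(83 − 69.5) + 15.9 = 19.01
anchor → Form K (Population Q): y = (16.9/3.8)(19.01 − 14.0) + 68.1 = 90.4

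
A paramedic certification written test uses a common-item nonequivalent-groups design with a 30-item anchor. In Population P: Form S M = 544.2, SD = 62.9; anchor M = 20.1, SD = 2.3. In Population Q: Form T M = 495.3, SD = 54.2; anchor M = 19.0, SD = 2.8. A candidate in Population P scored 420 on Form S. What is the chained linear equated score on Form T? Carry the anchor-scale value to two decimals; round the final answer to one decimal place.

Form S → anchor (Population P): v = (2.3/62.9)(420 − 544.2) + 20.1 = 15.56
anchor → Form T (Population Q): y = (54.2/2.8)(15.56 − 19.0) + 495.3 = 428.7

428.7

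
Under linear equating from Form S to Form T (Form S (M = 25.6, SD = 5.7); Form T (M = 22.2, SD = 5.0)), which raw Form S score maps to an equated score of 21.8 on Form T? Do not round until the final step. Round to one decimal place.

25.1

Invert y = (SD_Y/SD_X)(x − M_X) + M_Y:
x = (SD_X/SD_Y)(y − M_Y) + M_X = (5.7/5.0)(21.8 − 22.2) + 25.6
x = 1.140000 × -0.400 + 25.6 = 25.1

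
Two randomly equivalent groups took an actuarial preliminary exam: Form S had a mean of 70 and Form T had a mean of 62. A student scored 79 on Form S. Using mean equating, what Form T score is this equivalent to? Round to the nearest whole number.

Mean equating: y = x + (M_Y − M_X) = 79 + (62 − 70) = 71

71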